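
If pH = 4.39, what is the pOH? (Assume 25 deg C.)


At 25 deg C, pH + pOH = 14.
pOH = 14 - pH = 14 - 4.39
pOH = 9.61:

9.61


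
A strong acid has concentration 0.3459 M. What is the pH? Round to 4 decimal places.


A strong acid dissociates completely, so [H+] equals the given concentration.
pH = -log10([H+]) = -log10(0.3459)
pH = 0.46104944, rounded to 4 dp:

0.4610


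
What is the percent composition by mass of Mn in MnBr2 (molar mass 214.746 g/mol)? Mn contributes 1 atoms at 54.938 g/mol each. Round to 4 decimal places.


pct = 100 * (n_elem * M_elem) / M_total
mass_contribution = 1 * 54.938 = 54.938 g/mol
pct = 100 * 54.938 / 214.746
pct = 25.58278152 %, rounded to 4 dp:

25.5828 %


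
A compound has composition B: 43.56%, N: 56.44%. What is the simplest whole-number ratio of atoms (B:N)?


Assume 100 g of compound, divide each mass% by atomic mass to get moles, then normalize by the smallest to get a raw atom ratio.
Moles per 100 g: B: 43.56/10.81 = 4.0296, N: 56.44/14.007 = 4.0294
Raw ratio (divide by min = 4.0294): B: 1.0, N: 1.0
Multiply by 1 to clear fractions: B: 1.0 ~= 1, N: 1.0 ~= 1
Reduce by GCD to get the simplest whole-number ratio:

1:1


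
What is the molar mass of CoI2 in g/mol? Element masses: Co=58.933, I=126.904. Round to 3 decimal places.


M = sum(count * atomic_mass) over atoms.
M = 1*58.933 + 2*126.904
M = 58.933 + 253.808
M = 312.741 g/mol, rounded to 3 dp:

312.741 g/mol


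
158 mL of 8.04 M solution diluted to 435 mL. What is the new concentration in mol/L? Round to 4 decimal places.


Dilution: M1*V1 = M2*V2, solve for M2.
M2 = M1*V1 / V2
M2 = 8.04 * 158 / 435
M2 = 1270.32 / 435
M2 = 2.92027586 mol/L, rounded to 4 dp:

2.9203 mol/L


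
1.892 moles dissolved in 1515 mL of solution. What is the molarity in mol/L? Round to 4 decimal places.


Convert volume to liters: V_L = V_mL / 1000.
V_L = 1515 / 1000 = 1.515 L
M = n / V_L = 1.892 / 1.515
M = 1.24884488 mol/L, rounded to 4 dp:

1.2488 mol/L


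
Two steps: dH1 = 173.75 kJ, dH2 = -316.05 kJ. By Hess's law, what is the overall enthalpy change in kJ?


Hess's law: enthalpy is a state function, so add the step enthalpies.
dH_total = dH1 + dH2 = 173.75 + (-316.05)
dH_total = -142.3 kJ:

-142.30 kJ


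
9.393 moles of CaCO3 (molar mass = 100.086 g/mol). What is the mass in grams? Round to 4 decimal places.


mass = n * M
mass = 9.393 * 100.086
mass = 940.107798 g, rounded to 4 dp:

940.1078 g


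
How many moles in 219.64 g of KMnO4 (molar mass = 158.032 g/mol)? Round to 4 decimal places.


n = mass / M
n = 219.64 / 158.032
n = 1.38984509 mol, rounded to 4 dp:

1.3898 mol


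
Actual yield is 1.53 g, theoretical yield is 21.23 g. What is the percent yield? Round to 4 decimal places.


% yield = 100 * actual / theoretical
% yield = 100 * 1.53 / 21.23
% yield = 7.20678285 %, rounded to 4 dp:

7.2068 %


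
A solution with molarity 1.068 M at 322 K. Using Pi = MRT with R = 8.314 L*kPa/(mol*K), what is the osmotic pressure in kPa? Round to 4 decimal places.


Osmotic pressure (van't Hoff): Pi = M*R*T.
RT = 8.314 * 322 = 2677.108
Pi = 1.068 * 2677.108
Pi = 2859.151344 kPa, rounded to 4 dp:

2859.1513 kPa


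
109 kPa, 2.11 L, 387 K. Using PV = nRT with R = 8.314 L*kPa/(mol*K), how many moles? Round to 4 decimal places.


PV = nRT, solve for n = PV / (RT).
PV = 109 * 2.11 = 229.99
RT = 8.314 * 387 = 3217.518
n = 229.99 / 3217.518
n = 0.07148056 mol, rounded to 4 dp:

0.0715 mol


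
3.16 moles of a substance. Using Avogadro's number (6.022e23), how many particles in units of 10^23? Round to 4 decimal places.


N = n * NA, then divide by 1e23 for the requested units.
N / 1e23 = n * 6.022
N / 1e23 = 3.16 * 6.022
N / 1e23 = 19.02952, rounded to 4 dp:

19.0295


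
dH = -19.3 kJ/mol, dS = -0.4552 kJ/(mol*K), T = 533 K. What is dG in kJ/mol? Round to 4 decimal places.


Gibbs: dG = dH - T*dS (consistent units, dS already in kJ/(mol*K)).
T*dS = 533 * -0.4552 = -242.6216
dG = -19.3 - (-242.6216)
dG = 223.3216 kJ/mol, rounded to 4 dp:

223.3216 kJ/mol


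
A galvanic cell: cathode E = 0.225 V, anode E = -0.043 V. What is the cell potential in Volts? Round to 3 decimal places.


Standard cell potential: E_cell = E_cathode - E_anode.
E_cell = 0.225 - (-0.043)
E_cell = 0.268 V, rounded to 3 dp:

0.268 V


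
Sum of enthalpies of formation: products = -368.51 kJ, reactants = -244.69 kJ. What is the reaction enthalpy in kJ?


dH_rxn = sum(dH_f products) - sum(dH_f reactants)
dH_rxn = -368.51 - (-244.69)
dH_rxn = -123.82 kJ:

-123.82 kJ


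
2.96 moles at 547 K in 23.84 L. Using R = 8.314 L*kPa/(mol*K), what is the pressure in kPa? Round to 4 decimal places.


PV = nRT, solve for P = nRT / V.
nRT = 2.96 * 8.314 * 547 = 13461.3637
P = 13461.3637 / 23.84
P = 564.65451762 kPa, rounded to 4 dp:

564.6545 kPa


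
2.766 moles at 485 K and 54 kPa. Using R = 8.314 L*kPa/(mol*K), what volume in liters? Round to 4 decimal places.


PV = nRT, solve for V = nRT / P.
nRT = 2.766 * 8.314 * 485 = 11153.3141
V = 11153.3141 / 54
V = 206.5428537 L, rounded to 4 dp:

206.5429 L


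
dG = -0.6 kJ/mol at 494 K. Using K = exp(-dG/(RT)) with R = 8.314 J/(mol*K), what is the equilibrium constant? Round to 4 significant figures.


dG is in kJ/mol; multiply by 1000 to match R in J/(mol*K).
RT = 8.314 * 494 = 4107.116 J/mol
exponent = -dG*1000 / (RT) = -(-0.6*1000) / 4107.116 = 0.14608791
K = exp(0.14608791)
K = 1.1572979, rounded to 4 significant figures:

1.157


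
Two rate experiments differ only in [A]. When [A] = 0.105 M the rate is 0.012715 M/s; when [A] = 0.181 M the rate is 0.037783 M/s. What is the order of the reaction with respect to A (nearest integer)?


Rate is proportional to [A]^n, so rate2/rate1 = ([A]2/[A]1)^n. Take logs to solve for n.
rate2/rate1 = 0.037783 / 0.012715 = 2.9715
[A]2/[A]1 = 0.181 / 0.105 = 1.7238
n = ln(2.9715) / ln(1.7238) = 2.0
Nearest integer order:

2


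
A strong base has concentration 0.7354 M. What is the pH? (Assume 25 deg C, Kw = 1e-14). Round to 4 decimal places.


A strong base dissociates completely, so [OH-] equals the given concentration.
pOH = -log10([OH-]) = -log10(0.7354) = 0.133476
pH = 14 - pOH = 14 - 0.133476
pH = 13.866524, rounded to 4 dp:

13.8665


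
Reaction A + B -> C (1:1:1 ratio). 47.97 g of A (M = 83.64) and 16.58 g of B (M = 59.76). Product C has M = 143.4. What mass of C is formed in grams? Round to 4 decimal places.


Find moles of each reactant; the smaller value is the limiting reagent in a 1:1:1 reaction, so moles_C equals moles of the limiter.
n_A = mass_A / M_A = 47.97 / 83.64 = 0.573529 mol
n_B = mass_B / M_B = 16.58 / 59.76 = 0.277443 mol
Limiting reagent: B (smaller), n_limiting = 0.277443 mol
mass_C = n_limiting * M_C = 0.277443 * 143.4
mass_C = 39.7853262 g, rounded to 4 dp:

39.7853 g


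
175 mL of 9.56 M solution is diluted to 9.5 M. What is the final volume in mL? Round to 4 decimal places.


Dilution: M1*V1 = M2*V2, solve for V2.
V2 = M1*V1 / M2
V2 = 9.56 * 175 / 9.5
V2 = 1673.0 / 9.5
V2 = 176.10526316 mL, rounded to 4 dp:

176.1053 mL


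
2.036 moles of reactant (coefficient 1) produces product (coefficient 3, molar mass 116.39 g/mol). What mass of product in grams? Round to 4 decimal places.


Use the coefficient ratio to convert reactant moles to product moles, then multiply by the product's molar mass.
moles_P = moles_R * (coeff_P / coeff_R) = 2.036 * (3/1) = 6.108
mass_P = moles_P * M_P = 6.108 * 116.39
mass_P = 710.91012 g, rounded to 4 dp:

710.9101 g


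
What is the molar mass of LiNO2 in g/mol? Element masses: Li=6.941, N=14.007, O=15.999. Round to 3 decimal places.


M = sum(count * atomic_mass) over atoms.
M = 1*6.941 + 1*14.007 + 2*15.999
M = 6.941 + 14.007 + 31.998
M = 52.946 g/mol, rounded to 3 dp:

52.946 g/mol


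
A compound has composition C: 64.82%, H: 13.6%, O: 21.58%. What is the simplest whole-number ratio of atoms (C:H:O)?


Assume 100 g of compound, divide each mass% by atomic mass to get moles, then normalize by the smallest to get a raw atom ratio.
Moles per 100 g: C: 64.82/12.011 = 5.3967, H: 13.6/1.008 = 13.4921, O: 21.58/15.999 = 1.3488
Raw ratio (divide by min = 1.3488): C: 4.001, H: 10.003, O: 1.0
Multiply by 1 to clear fractions: C: 4.001 ~= 4, H: 10.003 ~= 10, O: 1.0 ~= 1
Reduce by GCD to get the simplest whole-number ratio:

4:10:1


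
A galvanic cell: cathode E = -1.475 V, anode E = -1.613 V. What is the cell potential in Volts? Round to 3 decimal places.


Standard cell potential: E_cell = E_cathode - E_anode.
E_cell = -1.475 - (-1.613)
E_cell = 0.138 V, rounded to 3 dp:

0.138 V


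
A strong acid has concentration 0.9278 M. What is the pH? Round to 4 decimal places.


A strong acid dissociates completely, so [H+] equals the given concentration.
pH = -log10([H+]) = -log10(0.9278)
pH = 0.03254563, rounded to 4 dp:

0.0325


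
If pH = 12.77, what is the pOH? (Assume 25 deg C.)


At 25 deg C, pH + pOH = 14.
pOH = 14 - pH = 14 - 12.77
pOH = 1.23:

1.23


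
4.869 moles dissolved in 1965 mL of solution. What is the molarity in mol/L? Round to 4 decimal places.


Convert volume to liters: V_L = V_mL / 1000.
V_L = 1965 / 1000 = 1.965 L
M = n / V_L = 4.869 / 1.965
M = 2.4778626 mol/L, rounded to 4 dp:

2.4779 mol/L


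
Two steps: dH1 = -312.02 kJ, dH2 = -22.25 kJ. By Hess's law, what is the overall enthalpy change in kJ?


Hess's law: enthalpy is a state function, so add the step enthalpies.
dH_total = dH1 + dH2 = -312.02 + (-22.25)
dH_total = -334.27 kJ:

-334.27 kJ


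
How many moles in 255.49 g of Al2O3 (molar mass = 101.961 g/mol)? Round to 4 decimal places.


n = mass / M
n = 255.49 / 101.961
n = 2.50576201 mol, rounded to 4 dp:

2.5058 mol


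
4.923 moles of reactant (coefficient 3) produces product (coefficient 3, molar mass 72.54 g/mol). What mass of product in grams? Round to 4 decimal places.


Use the coefficient ratio to convert reactant moles to product moles, then multiply by the product's molar mass.
moles_P = moles_R * (coeff_P / coeff_R) = 4.923 * (3/3) = 4.923
mass_P = moles_P * M_P = 4.923 * 72.54
mass_P = 357.11442 g, rounded to 4 dp:

357.1144 g


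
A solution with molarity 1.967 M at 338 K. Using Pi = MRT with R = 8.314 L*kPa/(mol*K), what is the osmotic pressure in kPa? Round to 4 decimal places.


Osmotic pressure (van't Hoff): Pi = M*R*T.
RT = 8.314 * 338 = 2810.132
Pi = 1.967 * 2810.132
Pi = 5527.529644 kPa, rounded to 4 dp:

5527.5296 kPa


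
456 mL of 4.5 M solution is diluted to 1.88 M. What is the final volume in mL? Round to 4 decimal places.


Dilution: M1*V1 = M2*V2, solve for V2.
V2 = M1*V1 / M2
V2 = 4.5 * 456 / 1.88
V2 = 2052.0 / 1.88
V2 = 1091.4893617 mL, rounded to 4 dp:

1091.4894 mL


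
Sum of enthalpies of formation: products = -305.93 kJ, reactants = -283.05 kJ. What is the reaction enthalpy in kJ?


dH_rxn = sum(dH_f products) - sum(dH_f reactants)
dH_rxn = -305.93 - (-283.05)
dH_rxn = -22.88 kJ:

-22.88 kJ


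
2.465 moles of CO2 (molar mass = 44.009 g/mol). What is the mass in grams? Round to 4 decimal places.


mass = n * M
mass = 2.465 * 44.009
mass = 108.482185 g, rounded to 4 dp:

108.4822 g


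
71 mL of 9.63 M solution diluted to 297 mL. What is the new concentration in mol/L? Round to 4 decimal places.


Dilution: M1*V1 = M2*V2, solve for M2.
M2 = M1*V1 / V2
M2 = 9.63 * 71 / 297
M2 = 683.73 / 297
M2 = 2.30212121 mol/L, rounded to 4 dp:

2.3021 mol/L


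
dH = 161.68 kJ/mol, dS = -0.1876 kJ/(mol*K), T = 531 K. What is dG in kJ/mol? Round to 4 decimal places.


Gibbs: dG = dH - T*dS (consistent units, dS already in kJ/(mol*K)).
T*dS = 531 * -0.1876 = -99.6156
dG = 161.68 - (-99.6156)
dG = 261.2956 kJ/mol, rounded to 4 dp:

261.2956 kJ/mol


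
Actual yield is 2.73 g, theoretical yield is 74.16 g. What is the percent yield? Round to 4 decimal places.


% yield = 100 * actual / theoretical
% yield = 100 * 2.73 / 74.16
% yield = 3.68122977 %, rounded to 4 dp:

3.6812 %


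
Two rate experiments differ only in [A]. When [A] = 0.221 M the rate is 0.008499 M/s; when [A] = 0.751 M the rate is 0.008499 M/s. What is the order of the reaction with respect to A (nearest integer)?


Rate is proportional to [A]^n, so rate2/rate1 = ([A]2/[A]1)^n. Take logs to solve for n.
rate2/rate1 = 0.008499 / 0.008499 = 1.0
[A]2/[A]1 = 0.751 / 0.221 = 3.3982
n = ln(1.0) / ln(3.3982) = 0.0
Nearest integer order:

0


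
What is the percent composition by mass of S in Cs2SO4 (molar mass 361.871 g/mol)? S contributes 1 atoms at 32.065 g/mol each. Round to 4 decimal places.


pct = 100 * (n_elem * M_elem) / M_total
mass_contribution = 1 * 32.065 = 32.065 g/mol
pct = 100 * 32.065 / 361.871
pct = 8.86089242 %, rounded to 4 dp:

8.8609 %


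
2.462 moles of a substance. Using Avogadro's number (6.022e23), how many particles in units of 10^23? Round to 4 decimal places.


N = n * NA, then divide by 1e23 for the requested units.
N / 1e23 = n * 6.022
N / 1e23 = 2.462 * 6.022
N / 1e23 = 14.826164, rounded to 4 dp:

14.8262


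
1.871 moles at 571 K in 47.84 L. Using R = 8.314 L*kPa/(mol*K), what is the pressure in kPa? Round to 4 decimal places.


PV = nRT, solve for P = nRT / V.
nRT = 1.871 * 8.314 * 571 = 8882.1871
P = 8882.1871 / 47.84
P = 185.66444607 kPa, rounded to 4 dp:

185.6644 kPa


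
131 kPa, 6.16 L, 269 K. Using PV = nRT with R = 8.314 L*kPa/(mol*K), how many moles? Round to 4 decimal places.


PV = nRT, solve for n = PV / (RT).
PV = 131 * 6.16 = 806.96
RT = 8.314 * 269 = 2236.466
n = 806.96 / 2236.466
n = 0.36081926 mol, rounded to 4 dp:

0.3608 mol


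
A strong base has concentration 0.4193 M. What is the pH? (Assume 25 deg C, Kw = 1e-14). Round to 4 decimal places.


A strong base dissociates completely, so [OH-] equals the given concentration.
pOH = -log10([OH-]) = -log10(0.4193) = 0.377475
pH = 14 - pOH = 14 - 0.377475
pH = 13.622525, rounded to 4 dp:

13.6225


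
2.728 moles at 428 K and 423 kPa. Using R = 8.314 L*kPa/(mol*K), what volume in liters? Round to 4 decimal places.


PV = nRT, solve for V = nRT / P.
nRT = 2.728 * 8.314 * 428 = 9707.2934
V = 9707.2934 / 423
V = 22.94868416 L, rounded to 4 dp:

22.9487 L


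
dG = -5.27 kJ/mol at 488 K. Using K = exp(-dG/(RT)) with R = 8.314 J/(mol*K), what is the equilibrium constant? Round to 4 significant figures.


dG is in kJ/mol; multiply by 1000 to match R in J/(mol*K).
RT = 8.314 * 488 = 4057.232 J/mol
exponent = -dG*1000 / (RT) = -(-5.27*1000) / 4057.232 = 1.29891512
K = exp(1.29891512)
K = 3.6653181, rounded to 4 significant figures:

3.665


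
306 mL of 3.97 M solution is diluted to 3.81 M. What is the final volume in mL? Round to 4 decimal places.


Dilution: M1*V1 = M2*V2, solve for V2.
V2 = M1*V1 / M2
V2 = 3.97 * 306 / 3.81
V2 = 1214.82 / 3.81
V2 = 318.8503937 mL, rounded to 4 dp:

318.8504 mL


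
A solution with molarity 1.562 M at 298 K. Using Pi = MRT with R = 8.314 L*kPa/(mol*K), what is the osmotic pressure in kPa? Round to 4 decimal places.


Osmotic pressure (van't Hoff): Pi = M*R*T.
RT = 8.314 * 298 = 2477.572
Pi = 1.562 * 2477.572
Pi = 3869.967464 kPa, rounded to 4 dp:

3869.9675 kPa


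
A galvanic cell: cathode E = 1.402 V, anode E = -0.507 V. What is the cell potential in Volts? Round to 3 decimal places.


Standard cell potential: E_cell = E_cathode - E_anode.
E_cell = 1.402 - (-0.507)
E_cell = 1.909 V, rounded to 3 dp:

1.909 V


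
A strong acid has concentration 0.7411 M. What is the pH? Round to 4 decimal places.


A strong acid dissociates completely, so [H+] equals the given concentration.
pH = -log10([H+]) = -log10(0.7411)
pH = 0.13012319, rounded to 4 dp:

0.1301


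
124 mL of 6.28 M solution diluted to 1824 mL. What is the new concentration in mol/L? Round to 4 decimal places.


Dilution: M1*V1 = M2*V2, solve for M2.
M2 = M1*V1 / V2
M2 = 6.28 * 124 / 1824
M2 = 778.72 / 1824
M2 = 0.42692982 mol/L, rounded to 4 dp:

0.4269 mol/L


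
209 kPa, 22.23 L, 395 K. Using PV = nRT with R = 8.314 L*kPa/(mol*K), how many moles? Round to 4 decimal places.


PV = nRT, solve for n = PV / (RT).
PV = 209 * 22.23 = 4646.07
RT = 8.314 * 395 = 3284.03
n = 4646.07 / 3284.03
n = 1.41474652 mol, rounded to 4 dp:

1.4147 mol


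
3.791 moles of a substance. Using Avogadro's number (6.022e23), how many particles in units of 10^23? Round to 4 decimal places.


N = n * NA, then divide by 1e23 for the requested units.
N / 1e23 = n * 6.022
N / 1e23 = 3.791 * 6.022
N / 1e23 = 22.829402, rounded to 4 dp:

22.8294


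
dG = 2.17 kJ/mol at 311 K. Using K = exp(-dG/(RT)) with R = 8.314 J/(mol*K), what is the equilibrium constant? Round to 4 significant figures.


dG is in kJ/mol; multiply by 1000 to match R in J/(mol*K).
RT = 8.314 * 311 = 2585.654 J/mol
exponent = -dG*1000 / (RT) = -(2.17*1000) / 2585.654 = -0.83924609
K = exp(-0.83924609)
K = 0.43203612, rounded to 4 significant figures:

0.4320


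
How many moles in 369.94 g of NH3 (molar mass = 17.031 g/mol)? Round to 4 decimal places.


n = mass / M
n = 369.94 / 17.031
n = 21.72156656 mol, rounded to 4 dp:

21.7216 mol


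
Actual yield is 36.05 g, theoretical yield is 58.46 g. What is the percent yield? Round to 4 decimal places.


% yield = 100 * actual / theoretical
% yield = 100 * 36.05 / 58.46
% yield = 61.66609648 %, rounded to 4 dp:

61.6661 %


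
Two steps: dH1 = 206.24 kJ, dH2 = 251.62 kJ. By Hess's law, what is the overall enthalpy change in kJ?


Hess's law: enthalpy is a state function, so add the step enthalpies.
dH_total = dH1 + dH2 = 206.24 + (251.62)
dH_total = 457.86 kJ:

457.86 kJ


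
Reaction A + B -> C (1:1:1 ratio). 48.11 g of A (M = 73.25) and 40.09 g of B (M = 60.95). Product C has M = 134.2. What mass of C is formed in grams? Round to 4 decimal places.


Find moles of each reactant; the smaller value is the limiting reagent in a 1:1:1 reaction, so moles_C equals moles of the limiter.
n_A = mass_A / M_A = 48.11 / 73.25 = 0.656792 mol
n_B = mass_B / M_B = 40.09 / 60.95 = 0.657752 mol
Limiting reagent: A (smaller), n_limiting = 0.656792 mol
mass_C = n_limiting * M_C = 0.656792 * 134.2
mass_C = 88.1414864 g, rounded to 4 dp:

88.1415 g


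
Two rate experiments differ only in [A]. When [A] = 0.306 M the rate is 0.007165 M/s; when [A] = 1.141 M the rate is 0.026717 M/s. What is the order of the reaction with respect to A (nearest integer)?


Rate is proportional to [A]^n, so rate2/rate1 = ([A]2/[A]1)^n. Take logs to solve for n.
rate2/rate1 = 0.026717 / 0.007165 = 3.7288
[A]2/[A]1 = 1.141 / 0.306 = 3.7288
n = ln(3.7288) / ln(3.7288) = 1.0
Nearest integer order:

1


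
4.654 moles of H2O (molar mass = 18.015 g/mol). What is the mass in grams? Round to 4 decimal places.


mass = n * M
mass = 4.654 * 18.015
mass = 83.84181 g, rounded to 4 dp:

83.8418 g


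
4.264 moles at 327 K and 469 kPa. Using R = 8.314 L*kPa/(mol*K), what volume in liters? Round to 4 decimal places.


PV = nRT, solve for V = nRT / P.
nRT = 4.264 * 8.314 * 327 = 11592.443
V = 11592.443 / 469
V = 24.71736247 L, rounded to 4 dp:

24.7174 L


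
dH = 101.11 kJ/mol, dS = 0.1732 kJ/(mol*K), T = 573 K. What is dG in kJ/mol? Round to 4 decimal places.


Gibbs: dG = dH - T*dS (consistent units, dS already in kJ/(mol*K)).
T*dS = 573 * 0.1732 = 99.2436
dG = 101.11 - (99.2436)
dG = 1.8664 kJ/mol, rounded to 4 dp:

1.8664 kJ/mol


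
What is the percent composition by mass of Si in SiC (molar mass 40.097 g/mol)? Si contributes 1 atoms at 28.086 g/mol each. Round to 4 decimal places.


pct = 100 * (n_elem * M_elem) / M_total
mass_contribution = 1 * 28.086 = 28.086 g/mol
pct = 100 * 28.086 / 40.097
pct = 70.04514053 %, rounded to 4 dp:

70.0451 %


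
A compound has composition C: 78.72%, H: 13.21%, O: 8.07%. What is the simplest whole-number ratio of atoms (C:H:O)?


Assume 100 g of compound, divide each mass% by atomic mass to get moles, then normalize by the smallest to get a raw atom ratio.
Moles per 100 g: C: 78.72/12.011 = 6.554, H: 13.21/1.008 = 13.1052, O: 8.07/15.999 = 0.5044
Raw ratio (divide by min = 0.5044): C: 12.993, H: 25.981, O: 1.0
Multiply by 1 to clear fractions: C: 12.993 ~= 13, H: 25.981 ~= 26, O: 1.0 ~= 1
Reduce by GCD to get the simplest whole-number ratio:

13:26:1


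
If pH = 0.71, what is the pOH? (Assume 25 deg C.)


At 25 deg C, pH + pOH = 14.
pOH = 14 - pH = 14 - 0.71
pOH = 13.29:

13.29


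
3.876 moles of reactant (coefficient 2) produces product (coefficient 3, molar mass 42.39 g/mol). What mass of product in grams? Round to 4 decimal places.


Use the coefficient ratio to convert reactant moles to product moles, then multiply by the product's molar mass.
moles_P = moles_R * (coeff_P / coeff_R) = 3.876 * (3/2) = 5.814
mass_P = moles_P * M_P = 5.814 * 42.39
mass_P = 246.45546 g, rounded to 4 dp:

246.4555 g


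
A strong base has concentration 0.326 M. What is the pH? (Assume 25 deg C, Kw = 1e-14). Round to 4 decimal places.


A strong base dissociates completely, so [OH-] equals the given concentration.
pOH = -log10([OH-]) = -log10(0.326) = 0.486782
pH = 14 - pOH = 14 - 0.486782
pH = 13.513218, rounded to 4 dp:

13.5132


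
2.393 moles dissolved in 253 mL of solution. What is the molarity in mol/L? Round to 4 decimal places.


Convert volume to liters: V_L = V_mL / 1000.
V_L = 253 / 1000 = 0.253 L
M = n / V_L = 2.393 / 0.253
M = 9.45849802 mol/L, rounded to 4 dp:

9.4585 mol/L


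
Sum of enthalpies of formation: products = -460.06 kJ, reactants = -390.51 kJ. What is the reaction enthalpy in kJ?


dH_rxn = sum(dH_f products) - sum(dH_f reactants)
dH_rxn = -460.06 - (-390.51)
dH_rxn = -69.55 kJ:

-69.55 kJ


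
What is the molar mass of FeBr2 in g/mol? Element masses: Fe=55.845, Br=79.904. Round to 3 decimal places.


M = sum(count * atomic_mass) over atoms.
M = 1*55.845 + 2*79.904
M = 55.845 + 159.808
M = 215.653 g/mol, rounded to 3 dp:

215.653 g/mol


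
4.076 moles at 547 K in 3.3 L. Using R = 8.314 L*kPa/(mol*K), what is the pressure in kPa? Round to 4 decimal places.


PV = nRT, solve for P = nRT / V.
nRT = 4.076 * 8.314 * 547 = 18536.6616
P = 18536.6616 / 3.3
P = 5617.17018182 kPa, rounded to 4 dp:

5617.1702 kPa


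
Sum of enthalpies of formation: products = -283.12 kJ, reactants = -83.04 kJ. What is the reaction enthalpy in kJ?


dH_rxn = sum(dH_f products) - sum(dH_f reactants)
dH_rxn = -283.12 - (-83.04)
dH_rxn = -200.08 kJ:

-200.08 kJ


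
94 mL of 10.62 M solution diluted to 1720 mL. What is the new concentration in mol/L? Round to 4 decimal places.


Dilution: M1*V1 = M2*V2, solve for M2.
M2 = M1*V1 / V2
M2 = 10.62 * 94 / 1720
M2 = 998.28 / 1720
M2 = 0.58039535 mol/L, rounded to 4 dp:

0.5804 mol/L


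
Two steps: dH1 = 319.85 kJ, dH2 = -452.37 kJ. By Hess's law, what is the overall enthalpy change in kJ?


Hess's law: enthalpy is a state function, so add the step enthalpies.
dH_total = dH1 + dH2 = 319.85 + (-452.37)
dH_total = -132.52 kJ:

-132.52 kJ


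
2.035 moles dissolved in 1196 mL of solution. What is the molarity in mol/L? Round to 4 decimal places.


Convert volume to liters: V_L = V_mL / 1000.
V_L = 1196 / 1000 = 1.196 L
M = n / V_L = 2.035 / 1.196
M = 1.70150502 mol/L, rounded to 4 dp:

1.7015 mol/L


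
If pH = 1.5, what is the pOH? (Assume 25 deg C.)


At 25 deg C, pH + pOH = 14.
pOH = 14 - pH = 14 - 1.5
pOH = 12.5:

12.50


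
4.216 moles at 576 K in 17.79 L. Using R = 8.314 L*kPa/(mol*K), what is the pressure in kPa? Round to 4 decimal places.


PV = nRT, solve for P = nRT / V.
nRT = 4.216 * 8.314 * 576 = 20189.8506
P = 20189.8506 / 17.79
P = 1134.89885329 kPa, rounded to 4 dp:

1134.8989 kPa


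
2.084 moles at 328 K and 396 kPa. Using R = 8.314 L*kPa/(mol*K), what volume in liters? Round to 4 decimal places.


PV = nRT, solve for V = nRT / P.
nRT = 2.084 * 8.314 * 328 = 5683.0513
V = 5683.0513 / 396
V = 14.35113965 L, rounded to 4 dp:

14.3511 L


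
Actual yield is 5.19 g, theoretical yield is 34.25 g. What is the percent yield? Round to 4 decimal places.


% yield = 100 * actual / theoretical
% yield = 100 * 5.19 / 34.25
% yield = 15.15328467 %, rounded to 4 dp:

15.1533 %


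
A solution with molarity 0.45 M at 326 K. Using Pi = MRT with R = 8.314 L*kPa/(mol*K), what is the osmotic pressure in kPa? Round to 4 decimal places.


Osmotic pressure (van't Hoff): Pi = M*R*T.
RT = 8.314 * 326 = 2710.364
Pi = 0.45 * 2710.364
Pi = 1219.6638 kPa, rounded to 4 dp:

1219.6638 kPa


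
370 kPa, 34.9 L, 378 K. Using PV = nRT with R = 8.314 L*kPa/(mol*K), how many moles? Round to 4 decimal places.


PV = nRT, solve for n = PV / (RT).
PV = 370 * 34.9 = 12913.0
RT = 8.314 * 378 = 3142.692
n = 12913.0 / 3142.692
n = 4.10889772 mol, rounded to 4 dp:

4.1089 mol


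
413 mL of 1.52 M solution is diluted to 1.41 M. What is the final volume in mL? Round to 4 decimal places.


Dilution: M1*V1 = M2*V2, solve for V2.
V2 = M1*V1 / M2
V2 = 1.52 * 413 / 1.41
V2 = 627.76 / 1.41
V2 = 445.21985816 mL, rounded to 4 dp:

445.2199 mL


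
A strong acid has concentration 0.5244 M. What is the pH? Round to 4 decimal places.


A strong acid dissociates completely, so [H+] equals the given concentration.
pH = -log10([H+]) = -log10(0.5244)
pH = 0.28033732, rounded to 4 dp:

0.2803


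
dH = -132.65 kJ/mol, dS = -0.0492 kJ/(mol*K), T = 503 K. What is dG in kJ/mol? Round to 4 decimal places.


Gibbs: dG = dH - T*dS (consistent units, dS already in kJ/(mol*K)).
T*dS = 503 * -0.0492 = -24.7476
dG = -132.65 - (-24.7476)
dG = -107.9024 kJ/mol, rounded to 4 dp:

-107.9024 kJ/mol


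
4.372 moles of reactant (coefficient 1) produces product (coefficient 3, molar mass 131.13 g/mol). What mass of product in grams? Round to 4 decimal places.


Use the coefficient ratio to convert reactant moles to product moles, then multiply by the product's molar mass.
moles_P = moles_R * (coeff_P / coeff_R) = 4.372 * (3/1) = 13.116
mass_P = moles_P * M_P = 13.116 * 131.13
mass_P = 1719.90108 g, rounded to 4 dp:

1719.9011 g


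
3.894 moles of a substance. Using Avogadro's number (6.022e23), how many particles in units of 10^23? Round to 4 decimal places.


N = n * NA, then divide by 1e23 for the requested units.
N / 1e23 = n * 6.022
N / 1e23 = 3.894 * 6.022
N / 1e23 = 23.449668, rounded to 4 dp:

23.4497


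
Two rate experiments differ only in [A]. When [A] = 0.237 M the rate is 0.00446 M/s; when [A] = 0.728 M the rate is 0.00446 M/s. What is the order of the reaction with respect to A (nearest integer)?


Rate is proportional to [A]^n, so rate2/rate1 = ([A]2/[A]1)^n. Take logs to solve for n.
rate2/rate1 = 0.00446 / 0.00446 = 1.0
[A]2/[A]1 = 0.728 / 0.237 = 3.0717
n = ln(1.0) / ln(3.0717) = 0.0
Nearest integer order:

0


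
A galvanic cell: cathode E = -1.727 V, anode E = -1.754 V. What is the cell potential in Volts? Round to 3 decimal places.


Standard cell potential: E_cell = E_cathode - E_anode.
E_cell = -1.727 - (-1.754)
E_cell = 0.027 V, rounded to 3 dp:

0.027 V


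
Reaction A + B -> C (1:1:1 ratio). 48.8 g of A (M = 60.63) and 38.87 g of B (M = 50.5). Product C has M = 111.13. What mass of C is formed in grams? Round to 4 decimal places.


Find moles of each reactant; the smaller value is the limiting reagent in a 1:1:1 reaction, so moles_C equals moles of the limiter.
n_A = mass_A / M_A = 48.8 / 60.63 = 0.804882 mol
n_B = mass_B / M_B = 38.87 / 50.5 = 0.769703 mol
Limiting reagent: B (smaller), n_limiting = 0.769703 mol
mass_C = n_limiting * M_C = 0.769703 * 111.13
mass_C = 85.53709439 g, rounded to 4 dp:

85.5371 g


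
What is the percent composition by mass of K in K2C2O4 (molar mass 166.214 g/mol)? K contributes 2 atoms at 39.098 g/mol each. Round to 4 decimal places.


pct = 100 * (n_elem * M_elem) / M_total
mass_contribution = 2 * 39.098 = 78.196 g/mol
pct = 100 * 78.196 / 166.214
pct = 47.04537524 %, rounded to 4 dp:

47.0454 %


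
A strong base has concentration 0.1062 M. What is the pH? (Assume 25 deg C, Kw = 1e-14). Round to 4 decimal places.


A strong base dissociates completely, so [OH-] equals the given concentration.
pOH = -log10([OH-]) = -log10(0.1062) = 0.973875
pH = 14 - pOH = 14 - 0.973875
pH = 13.026125, rounded to 4 dp:

13.0261


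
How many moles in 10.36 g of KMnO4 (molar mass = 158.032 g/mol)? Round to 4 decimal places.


n = mass / M
n = 10.36 / 158.032
n = 0.06555634 mol, rounded to 4 dp:

0.0656 mol


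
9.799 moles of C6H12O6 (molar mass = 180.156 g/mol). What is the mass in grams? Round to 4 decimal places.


mass = n * M
mass = 9.799 * 180.156
mass = 1765.348644 g, rounded to 4 dp:

1765.3486 g


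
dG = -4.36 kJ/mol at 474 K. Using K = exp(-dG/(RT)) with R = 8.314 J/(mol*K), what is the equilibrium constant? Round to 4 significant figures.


dG is in kJ/mol; multiply by 1000 to match R in J/(mol*K).
RT = 8.314 * 474 = 3940.836 J/mol
exponent = -dG*1000 / (RT) = -(-4.36*1000) / 3940.836 = 1.10636423
K = exp(1.10636423)
K = 3.0233462, rounded to 4 significant figures:

3.023


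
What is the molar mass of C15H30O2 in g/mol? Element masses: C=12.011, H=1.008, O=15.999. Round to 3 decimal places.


M = sum(count * atomic_mass) over atoms.
M = 15*12.011 + 30*1.008 + 2*15.999
M = 180.165 + 30.24 + 31.998
M = 242.403 g/mol, rounded to 3 dp:

242.403 g/mol


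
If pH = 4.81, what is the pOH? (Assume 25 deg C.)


At 25 deg C, pH + pOH = 14.
pOH = 14 - pH = 14 - 4.81
pOH = 9.19:

9.19


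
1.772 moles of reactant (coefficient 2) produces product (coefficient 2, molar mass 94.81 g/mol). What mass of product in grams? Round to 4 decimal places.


Use the coefficient ratio to convert reactant moles to product moles, then multiply by the product's molar mass.
moles_P = moles_R * (coeff_P / coeff_R) = 1.772 * (2/2) = 1.772
mass_P = moles_P * M_P = 1.772 * 94.81
mass_P = 168.00332 g, rounded to 4 dp:

168.0033 g


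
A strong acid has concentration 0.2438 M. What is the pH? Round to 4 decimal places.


A strong acid dissociates completely, so [H+] equals the given concentration.
pH = -log10([H+]) = -log10(0.2438)
pH = 0.6129663, rounded to 4 dp:

0.6130


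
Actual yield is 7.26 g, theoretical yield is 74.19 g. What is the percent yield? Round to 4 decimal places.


% yield = 100 * actual / theoretical
% yield = 100 * 7.26 / 74.19
% yield = 9.7856854 %, rounded to 4 dp:

9.7857 %


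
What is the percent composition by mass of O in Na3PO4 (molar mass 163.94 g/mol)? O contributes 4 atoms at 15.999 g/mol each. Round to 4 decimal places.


pct = 100 * (n_elem * M_elem) / M_total
mass_contribution = 4 * 15.999 = 63.996 g/mol
pct = 100 * 63.996 / 163.94
pct = 39.03623277 %, rounded to 4 dp:

39.0362 %


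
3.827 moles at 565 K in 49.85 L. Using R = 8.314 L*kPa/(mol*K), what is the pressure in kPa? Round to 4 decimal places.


PV = nRT, solve for P = nRT / V.
nRT = 3.827 * 8.314 * 565 = 17976.9881
P = 17976.9881 / 49.85
P = 360.62162688 kPa, rounded to 4 dp:

360.6216 kPa


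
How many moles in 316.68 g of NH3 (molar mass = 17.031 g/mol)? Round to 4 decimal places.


n = mass / M
n = 316.68 / 17.031
n = 18.59432799 mol, rounded to 4 dp:

18.5943 mol


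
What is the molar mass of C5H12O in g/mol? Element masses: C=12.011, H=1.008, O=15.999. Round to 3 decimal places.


M = sum(count * atomic_mass) over atoms.
M = 5*12.011 + 12*1.008 + 1*15.999
M = 60.055 + 12.096 + 15.999
M = 88.15 g/mol, rounded to 3 dp:

88.150 g/mol


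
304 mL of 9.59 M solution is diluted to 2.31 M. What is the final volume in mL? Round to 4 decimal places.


Dilution: M1*V1 = M2*V2, solve for V2.
V2 = M1*V1 / M2
V2 = 9.59 * 304 / 2.31
V2 = 2915.36 / 2.31
V2 = 1262.06060606 mL, rounded to 4 dp:

1262.0606 mL


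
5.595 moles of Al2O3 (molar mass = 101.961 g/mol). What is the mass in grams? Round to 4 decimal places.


mass = n * M
mass = 5.595 * 101.961
mass = 570.471795 g, rounded to 4 dp:

570.4718 g


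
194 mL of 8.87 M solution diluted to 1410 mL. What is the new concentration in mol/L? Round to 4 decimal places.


Dilution: M1*V1 = M2*V2, solve for M2.
M2 = M1*V1 / V2
M2 = 8.87 * 194 / 1410
M2 = 1720.78 / 1410
M2 = 1.22041135 mol/L, rounded to 4 dp:

1.2204 mol/L


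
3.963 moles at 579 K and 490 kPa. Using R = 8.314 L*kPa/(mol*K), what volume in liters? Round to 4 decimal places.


PV = nRT, solve for V = nRT / P.
nRT = 3.963 * 8.314 * 579 = 19077.1132
V = 19077.1132 / 490
V = 38.93288408 L, rounded to 4 dp:

38.9329 L


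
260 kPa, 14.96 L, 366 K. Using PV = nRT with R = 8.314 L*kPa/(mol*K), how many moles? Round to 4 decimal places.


PV = nRT, solve for n = PV / (RT).
PV = 260 * 14.96 = 3889.6
RT = 8.314 * 366 = 3042.924
n = 3889.6 / 3042.924
n = 1.27824422 mol, rounded to 4 dp:

1.2782 mol


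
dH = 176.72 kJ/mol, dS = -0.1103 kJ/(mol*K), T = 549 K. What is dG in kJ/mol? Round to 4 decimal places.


Gibbs: dG = dH - T*dS (consistent units, dS already in kJ/(mol*K)).
T*dS = 549 * -0.1103 = -60.5547
dG = 176.72 - (-60.5547)
dG = 237.2747 kJ/mol, rounded to 4 dp:

237.2747 kJ/mol


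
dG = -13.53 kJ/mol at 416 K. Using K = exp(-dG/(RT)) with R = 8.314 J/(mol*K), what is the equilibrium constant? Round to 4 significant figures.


dG is in kJ/mol; multiply by 1000 to match R in J/(mol*K).
RT = 8.314 * 416 = 3458.624 J/mol
exponent = -dG*1000 / (RT) = -(-13.53*1000) / 3458.624 = 3.91196036
K = exp(3.91196036)
K = 49.996868, rounded to 4 significant figures:

50.00


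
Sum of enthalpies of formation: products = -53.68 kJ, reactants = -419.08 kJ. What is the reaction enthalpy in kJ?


dH_rxn = sum(dH_f products) - sum(dH_f reactants)
dH_rxn = -53.68 - (-419.08)
dH_rxn = 365.4 kJ:

365.40 kJ


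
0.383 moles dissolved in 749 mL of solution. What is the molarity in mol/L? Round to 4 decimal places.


Convert volume to liters: V_L = V_mL / 1000.
V_L = 749 / 1000 = 0.749 L
M = n / V_L = 0.383 / 0.749
M = 0.51134846 mol/L, rounded to 4 dp:

0.5113 mol/L


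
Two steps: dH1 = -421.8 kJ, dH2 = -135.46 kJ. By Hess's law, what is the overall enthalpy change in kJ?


Hess's law: enthalpy is a state function, so add the step enthalpies.
dH_total = dH1 + dH2 = -421.8 + (-135.46)
dH_total = -557.26 kJ:

-557.26 kJ


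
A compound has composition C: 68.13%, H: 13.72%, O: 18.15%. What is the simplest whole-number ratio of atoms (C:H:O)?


Assume 100 g of compound, divide each mass% by atomic mass to get moles, then normalize by the smallest to get a raw atom ratio.
Moles per 100 g: C: 68.13/12.011 = 5.6723, H: 13.72/1.008 = 13.6111, O: 18.15/15.999 = 1.1344
Raw ratio (divide by min = 1.1344): C: 5.0, H: 11.998, O: 1.0
Multiply by 1 to clear fractions: C: 5.0 ~= 5, H: 11.998 ~= 12, O: 1.0 ~= 1
Reduce by GCD to get the simplest whole-number ratio:

5:12:1


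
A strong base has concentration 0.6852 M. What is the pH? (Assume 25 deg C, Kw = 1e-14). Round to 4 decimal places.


A strong base dissociates completely, so [OH-] equals the given concentration.
pOH = -log10([OH-]) = -log10(0.6852) = 0.164183
pH = 14 - pOH = 14 - 0.164183
pH = 13.835817, rounded to 4 dp:

13.8358


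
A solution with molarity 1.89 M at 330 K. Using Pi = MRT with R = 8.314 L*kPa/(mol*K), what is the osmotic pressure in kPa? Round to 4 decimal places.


Osmotic pressure (van't Hoff): Pi = M*R*T.
RT = 8.314 * 330 = 2743.62
Pi = 1.89 * 2743.62
Pi = 5185.4418 kPa, rounded to 4 dp:

5185.4418 kPa


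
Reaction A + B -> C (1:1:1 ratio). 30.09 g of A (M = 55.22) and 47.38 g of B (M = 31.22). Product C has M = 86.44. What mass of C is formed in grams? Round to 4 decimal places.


Find moles of each reactant; the smaller value is the limiting reagent in a 1:1:1 reaction, so moles_C equals moles of the limiter.
n_A = mass_A / M_A = 30.09 / 55.22 = 0.544911 mol
n_B = mass_B / M_B = 47.38 / 31.22 = 1.517617 mol
Limiting reagent: A (smaller), n_limiting = 0.544911 mol
mass_C = n_limiting * M_C = 0.544911 * 86.44
mass_C = 47.10210684 g, rounded to 4 dp:

47.1021 g


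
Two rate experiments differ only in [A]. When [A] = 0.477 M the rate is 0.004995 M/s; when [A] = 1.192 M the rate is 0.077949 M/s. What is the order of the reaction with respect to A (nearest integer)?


Rate is proportional to [A]^n, so rate2/rate1 = ([A]2/[A]1)^n. Take logs to solve for n.
rate2/rate1 = 0.077949 / 0.004995 = 15.6054
[A]2/[A]1 = 1.192 / 0.477 = 2.499
n = ln(15.6054) / ln(2.499) = 3.0
Nearest integer order:

3


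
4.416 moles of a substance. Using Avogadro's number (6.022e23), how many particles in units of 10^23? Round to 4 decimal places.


N = n * NA, then divide by 1e23 for the requested units.
N / 1e23 = n * 6.022
N / 1e23 = 4.416 * 6.022
N / 1e23 = 26.593152, rounded to 4 dp:

26.5932


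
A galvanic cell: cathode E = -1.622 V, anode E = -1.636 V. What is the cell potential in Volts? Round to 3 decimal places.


Standard cell potential: E_cell = E_cathode - E_anode.
E_cell = -1.622 - (-1.636)
E_cell = 0.014 V, rounded to 3 dp:

0.014 V


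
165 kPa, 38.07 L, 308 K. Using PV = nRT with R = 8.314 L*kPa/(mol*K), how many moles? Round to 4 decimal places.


PV = nRT, solve for n = PV / (RT).
PV = 165 * 38.07 = 6281.55
RT = 8.314 * 308 = 2560.712
n = 6281.55 / 2560.712
n = 2.45304821 mol, rounded to 4 dp:

2.4530 mol


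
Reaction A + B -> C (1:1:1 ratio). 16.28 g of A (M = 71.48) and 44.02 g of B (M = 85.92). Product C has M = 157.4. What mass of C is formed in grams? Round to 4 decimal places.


Find moles of each reactant; the smaller value is the limiting reagent in a 1:1:1 reaction, so moles_C equals moles of the limiter.
n_A = mass_A / M_A = 16.28 / 71.48 = 0.227756 mol
n_B = mass_B / M_B = 44.02 / 85.92 = 0.512337 mol
Limiting reagent: A (smaller), n_limiting = 0.227756 mol
mass_C = n_limiting * M_C = 0.227756 * 157.4
mass_C = 35.8487944 g, rounded to 4 dp:

35.8488 g


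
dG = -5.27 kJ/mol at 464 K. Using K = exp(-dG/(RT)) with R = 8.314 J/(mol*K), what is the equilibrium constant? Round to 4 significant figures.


dG is in kJ/mol; multiply by 1000 to match R in J/(mol*K).
RT = 8.314 * 464 = 3857.696 J/mol
exponent = -dG*1000 / (RT) = -(-5.27*1000) / 3857.696 = 1.36610039
K = exp(1.36610039)
K = 3.9200342, rounded to 4 significant figures:

3.920


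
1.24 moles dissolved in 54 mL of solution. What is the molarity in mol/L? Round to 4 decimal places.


Convert volume to liters: V_L = V_mL / 1000.
V_L = 54 / 1000 = 0.054 L
M = n / V_L = 1.24 / 0.054
M = 22.96296296 mol/L, rounded to 4 dp:

22.9630 mol/L


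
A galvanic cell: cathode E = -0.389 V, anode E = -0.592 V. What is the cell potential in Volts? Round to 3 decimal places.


Standard cell potential: E_cell = E_cathode - E_anode.
E_cell = -0.389 - (-0.592)
E_cell = 0.203 V, rounded to 3 dp:

0.203 V


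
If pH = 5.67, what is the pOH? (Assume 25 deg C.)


At 25 deg C, pH + pOH = 14.
pOH = 14 - pH = 14 - 5.67
pOH = 8.33:

8.33


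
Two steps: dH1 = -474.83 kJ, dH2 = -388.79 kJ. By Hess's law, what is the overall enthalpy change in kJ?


Hess's law: enthalpy is a state function, so add the step enthalpies.
dH_total = dH1 + dH2 = -474.83 + (-388.79)
dH_total = -863.62 kJ:

-863.62 kJ


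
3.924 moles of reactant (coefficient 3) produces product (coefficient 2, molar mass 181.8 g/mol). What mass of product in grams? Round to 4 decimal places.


Use the coefficient ratio to convert reactant moles to product moles, then multiply by the product's molar mass.
moles_P = moles_R * (coeff_P / coeff_R) = 3.924 * (2/3) = 2.616
mass_P = moles_P * M_P = 2.616 * 181.8
mass_P = 475.5888 g, rounded to 4 dp:

475.5888 g


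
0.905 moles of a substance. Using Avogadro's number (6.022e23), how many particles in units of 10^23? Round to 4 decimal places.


N = n * NA, then divide by 1e23 for the requested units.
N / 1e23 = n * 6.022
N / 1e23 = 0.905 * 6.022
N / 1e23 = 5.44991, rounded to 4 dp:

5.4499


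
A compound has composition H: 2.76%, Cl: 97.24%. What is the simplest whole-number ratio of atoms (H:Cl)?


Assume 100 g of compound, divide each mass% by atomic mass to get moles, then normalize by the smallest to get a raw atom ratio.
Moles per 100 g: H: 2.76/1.008 = 2.7381, Cl: 97.24/35.453 = 2.7428
Raw ratio (divide by min = 2.7381): H: 1.0, Cl: 1.002
Multiply by 1 to clear fractions: H: 1.0 ~= 1, Cl: 1.002 ~= 1
Reduce by GCD to get the simplest whole-number ratio:

1:1
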